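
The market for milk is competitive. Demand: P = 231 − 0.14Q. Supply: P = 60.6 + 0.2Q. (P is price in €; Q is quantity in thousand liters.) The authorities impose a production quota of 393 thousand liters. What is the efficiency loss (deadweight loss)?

Competitive equilibrium: 231 − 0.14Q = 60.6 + 0.2Q → Q* = 501.1765, P* = 160.8353.
At Q = 393: demand price = 231 − 0.14·393 = 175.98; supply price = 60.6 + 0.2·393 = 139.2.
ΔQ = 501.1765 − 393 = 108.1765; wedge = 175.98 − 139.2 = 36.78.
Welfare loss = ½ × 108.1765 × 36.78 = €1989.37 thousand.

€1989.37 thousand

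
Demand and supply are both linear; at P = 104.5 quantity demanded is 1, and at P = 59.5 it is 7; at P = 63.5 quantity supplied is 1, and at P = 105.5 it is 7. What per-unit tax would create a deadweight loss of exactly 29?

Demand slope = (59.5 − 104.5)/(7 − 1) = −7.5, so P = 112 − 7.5Q.
Supply slope = (105.5 − 63.5)/(7 − 1) = 7, so P = 56.5 + 7Q.
Competitive equilibrium: 112 − 7.5Q = 56.5 + 7Q → Q* = 3.8276, P* = 83.2931.
A tax t gives ΔQ = t/14.5 and wedge t, so DWL = t²/29.
t²/29 = 29 → t² = 841 → t = 29.

29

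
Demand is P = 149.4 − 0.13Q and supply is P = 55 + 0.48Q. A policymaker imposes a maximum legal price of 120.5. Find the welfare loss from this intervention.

102.09

Competitive equilibrium: 149.4 − 0.13Q = 55 + 0.48Q → Q* = 154.7541, P* = 129.282.
At the ceiling P = 120.5, quantity supplied = (120.5 − 55)/0.48 = 136.4583.
Willingness to pay at Q' = 136.4583: 149.4 − 0.13·136.4583 = 131.6604.
ΔQ = 154.7541 − 136.4583 = 18.2958; wedge = 131.6604 − 120.5 = 11.1604.
Deadweight loss = ½ × 18.2958 × 11.1604 = 102.09.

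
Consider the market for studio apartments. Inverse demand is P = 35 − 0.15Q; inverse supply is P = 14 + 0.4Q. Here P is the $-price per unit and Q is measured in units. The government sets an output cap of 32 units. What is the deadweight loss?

$10.51

Competitive equilibrium: 35 − 0.15Q = 14 + 0.4Q → Q* = 38.1818, P* = 29.2727.
At Q = 32: demand price = 35 − 0.15·32 = 30.2; supply price = 14 + 0.4·32 = 26.8.
ΔQ = 38.1818 − 32 = 6.1818; wedge = 30.2 − 26.8 = 3.4.
Welfare loss = ½ × 6.1818 × 3.4 = $10.51.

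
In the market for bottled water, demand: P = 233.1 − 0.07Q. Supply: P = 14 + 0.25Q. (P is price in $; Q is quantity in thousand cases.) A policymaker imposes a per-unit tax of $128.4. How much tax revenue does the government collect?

$36393.375 thousand

Competitive equilibrium: 233.1 − 0.07Q = 14 + 0.25Q → Q* = 684.6875, P* = 185.1719.
With the tax, the buyer price exceeds the seller price by 128.4: (233.1 − 0.07Q) − (14 + 0.25Q) = 128.4 → Q' = 283.4375.
Tax revenue = 128.4 × 283.4375 = $36393.375 thousand.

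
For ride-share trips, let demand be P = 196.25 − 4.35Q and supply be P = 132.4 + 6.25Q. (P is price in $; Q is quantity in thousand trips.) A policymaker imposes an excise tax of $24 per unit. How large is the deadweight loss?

Competitive equilibrium: 196.25 − 4.35Q = 132.4 + 6.25Q → Q* = 6.0236, P* = 170.0474.
With the tax, the buyer price exceeds the seller price by 24: (196.25 − 4.35Q) − (132.4 + 6.25Q) = 24 → Q' = 3.7594.
ΔQ = 6.0236 − 3.7594 = 2.2642; the wedge equals the tax, 24.
The triangle = ½ × 2.2642 × 24 = $27.17 thousand.

$27.17 thousand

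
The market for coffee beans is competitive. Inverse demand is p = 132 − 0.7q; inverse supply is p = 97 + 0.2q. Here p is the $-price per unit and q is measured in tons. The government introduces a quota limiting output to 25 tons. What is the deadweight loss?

$86.81

Competitive equilibrium: 132 − 0.7q = 97 + 0.2q → q* = 38.8889, p* = 104.7778.
At q = 25: demand price = 132 − 0.7·25 = 114.5; supply price = 97 + 0.2·25 = 102.
Δq = 38.8889 − 25 = 13.8889; wedge = 114.5 − 102 = 12.5.
Deadweight loss = ½ × 13.8889 × 12.5 = $86.81.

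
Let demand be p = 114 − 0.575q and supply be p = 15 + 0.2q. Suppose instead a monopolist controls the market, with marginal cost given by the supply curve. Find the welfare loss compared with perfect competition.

Competitive equilibrium: 114 − 0.575q = 15 + 0.2q → q* = 127.74194, p* = 40.54839.
Marginal revenue: MR = 114 − 1.15q. Set MR = MC: 114 − 1.15q = 15 + 0.2q → q_m = 73.33333.
Price p_m = 114 − 0.575·73.33333 = 71.83334; MC(q_m) = 15 + 0.2·73.33333 = 29.66667.
Competitive q* = 127.74194, so Δq = 54.40861; wedge = 71.83334 − 29.66667 = 42.16667.
DWL = ½ × 54.40861 × 42.16667 = 1147.11.

1147.11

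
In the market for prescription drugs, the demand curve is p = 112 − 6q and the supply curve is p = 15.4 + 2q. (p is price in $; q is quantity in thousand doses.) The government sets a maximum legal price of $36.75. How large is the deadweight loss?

$7.84 thousand

Competitive equilibrium: 112 − 6q = 15.4 + 2q → q* = 12.075, p* = 39.55.
At the ceiling p = 36.75, quantity supplied = (36.75 − 15.4)/2 = 10.675.
Willingness to pay at q' = 10.675: 112 − 6·10.675 = 47.95.
Δq = 12.075 − 10.675 = 1.4; wedge = 47.95 − 36.75 = 11.2.
The triangle = ½ × 1.4 × 11.2 = $7.84 thousand.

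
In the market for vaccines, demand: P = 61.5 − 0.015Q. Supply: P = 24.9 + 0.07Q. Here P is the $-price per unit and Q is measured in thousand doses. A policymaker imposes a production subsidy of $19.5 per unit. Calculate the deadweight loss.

$2236.76 thousand

Competitive equilibrium: 61.5 − 0.015Q = 24.9 + 0.07Q → Q* = 430.58824, P* = 55.04118.
The subsidy lowers effective supply by 19.5: P = 5.4 + 0.07Q.
New quantity: 61.5 − 0.015Q = 5.4 + 0.07Q → Q' = 660.
Overproduction ΔQ = 660 − 430.58824 = 229.41176; wedge = subsidy = 19.5.
Welfare loss = ½ × 229.41176 × 19.5 = $2236.76 thousand.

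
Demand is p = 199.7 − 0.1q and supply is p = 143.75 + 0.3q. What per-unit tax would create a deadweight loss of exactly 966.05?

Competitive equilibrium: 199.7 − 0.1q = 143.75 + 0.3q → q* = 139.875, p* = 185.7125.
A tax t gives Δq = t/0.4 and wedge t, so DWL = t²/0.8.
t²/0.8 = 966.05 → t² = 772.84 → t = 27.8.

27.8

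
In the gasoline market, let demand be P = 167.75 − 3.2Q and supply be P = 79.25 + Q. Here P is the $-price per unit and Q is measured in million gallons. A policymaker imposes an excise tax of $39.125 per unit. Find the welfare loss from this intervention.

$182.23 million

Competitive equilibrium: 167.75 − 3.2Q = 79.25 + Q → Q* = 21.0714, P* = 100.3214.
With the tax, the buyer price exceeds the seller price by 39.125: (167.75 − 3.2Q) − (79.25 + Q) = 39.125 → Q' = 11.756.
ΔQ = 21.0714 − 11.756 = 9.3154; the wedge equals the tax, 39.125.
Welfare loss = ½ × 9.3154 × 39.125 = $182.23 million.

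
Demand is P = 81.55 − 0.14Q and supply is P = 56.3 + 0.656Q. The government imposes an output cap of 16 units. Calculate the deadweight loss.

98.37

Competitive equilibrium: 81.55 − 0.14Q = 56.3 + 0.656Q → Q* = 31.7211, P* = 77.109.
At Q = 16: demand price = 81.55 − 0.14·16 = 79.31; supply price = 56.3 + 0.656·16 = 66.796.
ΔQ = 31.7211 − 16 = 15.7211; wedge = 79.31 − 66.796 = 12.514.
Welfare loss = ½ × 15.7211 × 12.514 = 98.37.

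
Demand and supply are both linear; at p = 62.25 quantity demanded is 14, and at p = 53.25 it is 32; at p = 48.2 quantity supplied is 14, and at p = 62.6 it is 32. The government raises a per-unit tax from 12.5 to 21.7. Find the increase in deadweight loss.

121.02

Demand slope = (53.25 − 62.25)/(32 − 14) = −0.5, so p = 69.25 − 0.5q.
Supply slope = (62.6 − 48.2)/(32 − 14) = 0.8, so p = 37 + 0.8q.
Competitive equilibrium: 69.25 − 0.5q = 37 + 0.8q → q* = 24.8077, p* = 56.8462.
For a per-unit tax t: Δq = t/1.3, so DWL = ½·t·(t/1.3) = t²/2.6.
At t = 12.5: DWL = 60.096. At t = 21.7: DWL = 181.112.
Increase = 181.112 − 60.096 = 121.02.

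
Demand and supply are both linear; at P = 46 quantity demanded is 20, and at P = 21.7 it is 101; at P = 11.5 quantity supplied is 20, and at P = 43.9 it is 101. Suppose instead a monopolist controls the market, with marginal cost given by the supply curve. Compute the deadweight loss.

151.22

Demand slope = (21.7 − 46)/(101 − 20) = −0.3, so P = 52 − 0.3Q.
Supply slope = (43.9 − 11.5)/(101 − 20) = 0.4, so P = 3.5 + 0.4Q.
Competitive equilibrium: 52 − 0.3Q = 3.5 + 0.4Q → Q* = 69.2857, P* = 31.2143.
Marginal revenue: MR = 52 − 0.6Q. Set MR = MC: 52 − 0.6Q = 3.5 + 0.4Q → Q_m = 48.5.
Price P_m = 52 − 0.3·48.5 = 37.45; MC(Q_m) = 3.5 + 0.4·48.5 = 22.9.
Competitive Q* = 69.2857, so ΔQ = 20.7857; wedge = 37.45 − 22.9 = 14.55.
The triangle = ½ × 20.7857 × 14.55 = 151.22.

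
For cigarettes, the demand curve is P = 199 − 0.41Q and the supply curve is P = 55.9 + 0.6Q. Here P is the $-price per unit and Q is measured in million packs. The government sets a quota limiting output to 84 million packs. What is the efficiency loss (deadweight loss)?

Competitive equilibrium: 199 − 0.41Q = 55.9 + 0.6Q → Q* = 141.6832, P* = 140.9099.
At Q = 84: demand price = 199 − 0.41·84 = 164.56; supply price = 55.9 + 0.6·84 = 106.3.
ΔQ = 141.6832 − 84 = 57.6832; wedge = 164.56 − 106.3 = 58.26.
The triangle = ½ × 57.6832 × 58.26 = $1680.31 million.

$1680.31 million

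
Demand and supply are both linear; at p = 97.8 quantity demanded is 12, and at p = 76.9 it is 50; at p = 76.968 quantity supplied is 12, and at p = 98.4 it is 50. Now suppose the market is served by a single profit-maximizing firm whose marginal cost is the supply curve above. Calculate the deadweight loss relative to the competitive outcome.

Demand slope = (76.9 − 97.8)/(50 − 12) = −0.55, so p = 104.4 − 0.55q.
Supply slope = (98.4 − 76.968)/(50 − 12) = 0.564, so p = 70.2 + 0.564q.
Competitive equilibrium: 104.4 − 0.55q = 70.2 + 0.564q → q* = 30.7002, p* = 87.5149.
Marginal revenue: MR = 104.4 − 1.1q. Set MR = MC: 104.4 − 1.1q = 70.2 + 0.564q → q_m = 20.5529.
Price p_m = 104.4 − 0.55·20.5529 = 93.0959; MC(q_m) = 70.2 + 0.564·20.5529 = 81.7918.
Competitive q* = 30.7002, so Δq = 10.1473; wedge = 93.0959 − 81.7918 = 11.3041.
Deadweight loss = ½ × 10.1473 × 11.3041 = 57.35.

57.35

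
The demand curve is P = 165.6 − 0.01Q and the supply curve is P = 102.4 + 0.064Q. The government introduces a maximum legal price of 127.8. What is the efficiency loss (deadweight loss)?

7733.47

Competitive equilibrium: 165.6 − 0.01Q = 102.4 + 0.064Q → Q* = 854.05405, P* = 157.05946.
At the ceiling P = 127.8, quantity supplied = (127.8 − 102.4)/0.064 = 396.875.
Willingness to pay at Q' = 396.875: 165.6 − 0.01·396.875 = 161.63125.
ΔQ = 854.05405 − 396.875 = 457.17905; wedge = 161.63125 − 127.8 = 33.83125.
Welfare loss = ½ × 457.17905 × 33.83125 = 7733.47.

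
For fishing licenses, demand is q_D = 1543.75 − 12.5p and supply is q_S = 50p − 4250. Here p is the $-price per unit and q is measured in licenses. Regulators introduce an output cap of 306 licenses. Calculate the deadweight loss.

In inverse form: demand p = 123.5 − 0.08q, supply p = 85 + 0.02q.
Competitive equilibrium: 123.5 − 0.08q = 85 + 0.02q → q* = 385, p* = 92.7.
At q = 306: demand price = 123.5 − 0.08·306 = 99.02; supply price = 85 + 0.02·306 = 91.12.
Δq = 385 − 306 = 79; wedge = 99.02 − 91.12 = 7.9.
DWL = ½ × 79 × 7.9 = $312.05.

$312.05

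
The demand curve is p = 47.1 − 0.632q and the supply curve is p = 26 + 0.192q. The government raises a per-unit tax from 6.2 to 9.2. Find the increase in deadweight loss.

Competitive equilibrium: 47.1 − 0.632q = 26 + 0.192q → q* = 25.6068, p* = 30.9165.
For a per-unit tax t: Δq = t/0.824, so DWL = ½·t·(t/0.824) = t²/1.648.
At t = 6.2: DWL = 23.325. At t = 9.2: DWL = 51.359.
Increase = 51.359 − 23.325 = 28.03.

28.03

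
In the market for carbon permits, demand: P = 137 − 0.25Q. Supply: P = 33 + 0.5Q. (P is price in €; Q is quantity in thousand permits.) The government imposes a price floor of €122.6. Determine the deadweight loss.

Competitive equilibrium: 137 − 0.25Q = 33 + 0.5Q → Q* = 138.6667, P* = 102.3333.
At the floor P = 122.6, quantity demanded = (137 − 122.6)/0.25 = 57.6.
Sellers' marginal cost at Q' = 57.6: 33 + 0.5·57.6 = 61.8.
ΔQ = 138.6667 − 57.6 = 81.0667; wedge = 122.6 − 61.8 = 60.8.
DWL = ½ × 81.0667 × 60.8 = €2464.43 thousand.

€2464.43 thousand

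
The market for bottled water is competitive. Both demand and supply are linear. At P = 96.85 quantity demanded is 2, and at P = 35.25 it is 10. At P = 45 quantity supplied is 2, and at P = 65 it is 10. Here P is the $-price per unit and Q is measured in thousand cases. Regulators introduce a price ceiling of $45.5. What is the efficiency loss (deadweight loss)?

Demand slope = (35.25 − 96.85)/(10 − 2) = −7.7, so P = 112.25 − 7.7Q.
Supply slope = (65 − 45)/(10 − 2) = 2.5, so P = 40 + 2.5Q.
Competitive equilibrium: 112.25 − 7.7Q = 40 + 2.5Q → Q* = 7.0833, P* = 57.7083.
At the ceiling P = 45.5, quantity supplied = (45.5 − 40)/2.5 = 2.2.
Willingness to pay at Q' = 2.2: 112.25 − 7.7·2.2 = 95.31.
ΔQ = 7.0833 − 2.2 = 4.8833; wedge = 95.31 − 45.5 = 49.81.
Deadweight loss = ½ × 4.8833 × 49.81 = $121.62 thousand.

$121.62 thousand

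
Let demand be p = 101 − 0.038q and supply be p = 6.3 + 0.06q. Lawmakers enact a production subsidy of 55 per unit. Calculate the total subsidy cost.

84015.31

Competitive equilibrium: 101 − 0.038q = 6.3 + 0.06q → q* = 966.3265, p* = 64.2796.
The subsidy lowers effective supply by 55: p = 0.06q − 48.7.
New quantity: 101 − 0.038q = 0.06q − 48.7 → q' = 1527.551.
Total subsidy cost = 55 × 1527.551 = 84015.31.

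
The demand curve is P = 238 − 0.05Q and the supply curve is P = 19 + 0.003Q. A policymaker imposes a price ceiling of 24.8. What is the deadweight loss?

128113.38

Competitive equilibrium: 238 − 0.05Q = 19 + 0.003Q → Q* = 4132.0754717, P* = 31.3962264.
At the ceiling P = 24.8, quantity supplied = (24.8 − 19)/0.003 = 1933.3333333.
Willingness to pay at Q' = 1933.3333333: 238 − 0.05·1933.3333333 = 141.3333333.
ΔQ = 4132.0754717 − 1933.3333333 = 2198.7421384; wedge = 141.3333333 − 24.8 = 116.5333333.
The triangle = ½ × 2198.7421384 × 116.5333333 = 128113.38.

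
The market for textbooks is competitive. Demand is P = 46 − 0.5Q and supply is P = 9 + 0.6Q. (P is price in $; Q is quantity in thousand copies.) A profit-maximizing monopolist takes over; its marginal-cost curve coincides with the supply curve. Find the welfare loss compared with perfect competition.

$60.77 thousand

Competitive equilibrium: 46 − 0.5Q = 9 + 0.6Q → Q* = 33.6364, P* = 29.1818.
Marginal revenue: MR = 46 − Q. Set MR = MC: 46 − Q = 9 + 0.6Q → Q_m = 23.125.
Price P_m = 46 − 0.5·23.125 = 34.4375; MC(Q_m) = 9 + 0.6·23.125 = 22.875.
Competitive Q* = 33.6364, so ΔQ = 10.5114; wedge = 34.4375 − 22.875 = 11.5625.
Deadweight loss = ½ × 10.5114 × 11.5625 = $60.77 thousand.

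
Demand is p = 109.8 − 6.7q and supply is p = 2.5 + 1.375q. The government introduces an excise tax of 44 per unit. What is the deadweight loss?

Competitive equilibrium: 109.8 − 6.7q = 2.5 + 1.375q → q* = 13.2879, p* = 20.7709.
With the tax, the buyer price exceeds the seller price by 44: (109.8 − 6.7q) − (2.5 + 1.375q) = 44 → q' = 7.839.
Δq = 13.2879 − 7.839 = 5.4489; the wedge equals the tax, 44.
Welfare loss = ½ × 5.4489 × 44 = 119.88.

119.88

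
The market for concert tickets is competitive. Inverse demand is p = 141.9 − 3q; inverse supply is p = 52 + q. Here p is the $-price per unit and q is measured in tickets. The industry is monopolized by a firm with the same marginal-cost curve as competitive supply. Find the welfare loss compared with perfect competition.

$185.56

Competitive equilibrium: 141.9 − 3q = 52 + q → q* = 22.475, p* = 74.475.
Marginal revenue: MR = 141.9 − 6q. Set MR = MC: 141.9 − 6q = 52 + q → q_m = 12.84286.
Price p_m = 141.9 − 3·12.84286 = 103.37142; MC(q_m) = 52 + 1·12.84286 = 64.84286.
Competitive q* = 22.475, so Δq = 9.63214; wedge = 103.37142 − 64.84286 = 38.52856.
Welfare loss = ½ × 9.63214 × 38.52856 = $185.56.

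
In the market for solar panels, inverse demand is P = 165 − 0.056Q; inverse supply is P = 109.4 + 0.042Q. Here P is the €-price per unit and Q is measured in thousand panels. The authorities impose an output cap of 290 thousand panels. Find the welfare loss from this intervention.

€3769.14 thousand

Competitive equilibrium: 165 − 0.056Q = 109.4 + 0.042Q → Q* = 567.3469, P* = 133.2286.
At Q = 290: demand price = 165 − 0.056·290 = 148.76; supply price = 109.4 + 0.042·290 = 121.58.
ΔQ = 567.3469 − 290 = 277.3469; wedge = 148.76 − 121.58 = 27.18.
The triangle = ½ × 277.3469 × 27.18 = €3769.14 thousand.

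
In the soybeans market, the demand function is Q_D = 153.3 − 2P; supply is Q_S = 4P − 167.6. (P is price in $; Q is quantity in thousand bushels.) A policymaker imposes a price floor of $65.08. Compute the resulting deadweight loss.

$201.72 thousand

In inverse form: demand P = 76.65 − 0.5Q, supply P = 41.9 + 0.25Q.
Competitive equilibrium: 76.65 − 0.5Q = 41.9 + 0.25Q → Q* = 46.3333, P* = 53.4833.
At the floor P = 65.08, quantity demanded = (76.65 − 65.08)/0.5 = 23.14.
Sellers' marginal cost at Q' = 23.14: 41.9 + 0.25·23.14 = 47.685.
ΔQ = 46.3333 − 23.14 = 23.1933; wedge = 65.08 − 47.685 = 17.395.
Welfare loss = ½ × 23.1933 × 17.395 = $201.72 thousand.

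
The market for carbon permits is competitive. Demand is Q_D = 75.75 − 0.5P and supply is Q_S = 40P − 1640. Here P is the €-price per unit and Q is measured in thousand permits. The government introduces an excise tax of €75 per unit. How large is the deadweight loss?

In inverse form: demand P = 151.5 − 2Q, supply P = 41 + 0.025Q.
Competitive equilibrium: 151.5 − 2Q = 41 + 0.025Q → Q* = 54.5679, P* = 42.3642.
With the tax, the buyer price exceeds the seller price by 75: (151.5 − 2Q) − (41 + 0.025Q) = 75 → Q' = 17.5309.
ΔQ = 54.5679 − 17.5309 = 37.037; the wedge equals the tax, 75.
Deadweight loss = ½ × 37.037 × 75 = €1388.89 thousand.

€1388.89 thousand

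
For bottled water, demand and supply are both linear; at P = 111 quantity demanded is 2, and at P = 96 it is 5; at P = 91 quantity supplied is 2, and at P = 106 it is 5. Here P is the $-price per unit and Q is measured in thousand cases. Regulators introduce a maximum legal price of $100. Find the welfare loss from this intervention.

Demand slope = (96 − 111)/(5 − 2) = −5, so P = 121 − 5Q.
Supply slope = (106 − 91)/(5 − 2) = 5, so P = 81 + 5Q.
Competitive equilibrium: 121 − 5Q = 81 + 5Q → Q* = 4, P* = 101.
At the ceiling P = 100, quantity supplied = (100 − 81)/5 = 3.8.
Willingness to pay at Q' = 3.8: 121 − 5·3.8 = 102.
ΔQ = 4 − 3.8 = 0.2; wedge = 102 − 100 = 2.
Welfare loss = ½ × 0.2 × 2 = $0.20 thousand.

$0.20 thousand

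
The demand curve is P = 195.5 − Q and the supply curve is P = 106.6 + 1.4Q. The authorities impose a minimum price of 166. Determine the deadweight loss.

Competitive equilibrium: 195.5 − Q = 106.6 + 1.4Q → Q* = 37.0417, P* = 158.4583.
At the floor P = 166, quantity demanded = (195.5 − 166)/1 = 29.5.
Sellers' marginal cost at Q' = 29.5: 106.6 + 1.4·29.5 = 147.9.
ΔQ = 37.0417 − 29.5 = 7.5417; wedge = 166 − 147.9 = 18.1.
Deadweight loss = ½ × 7.5417 × 18.1 = 68.25.

68.25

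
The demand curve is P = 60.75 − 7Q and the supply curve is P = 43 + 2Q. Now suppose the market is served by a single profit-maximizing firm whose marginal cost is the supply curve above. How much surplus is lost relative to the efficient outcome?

Competitive equilibrium: 60.75 − 7Q = 43 + 2Q → Q* = 1.9722, P* = 46.9444.
Marginal revenue: MR = 60.75 − 14Q. Set MR = MC: 60.75 − 14Q = 43 + 2Q → Q_m = 1.1094.
Price P_m = 60.75 − 7·1.1094 = 52.9842; MC(Q_m) = 43 + 2·1.1094 = 45.2188.
Competitive Q* = 1.9722, so ΔQ = 0.8628; wedge = 52.9842 − 45.2188 = 7.7654.
The triangle = ½ × 0.8628 × 7.7654 = 3.35.

3.35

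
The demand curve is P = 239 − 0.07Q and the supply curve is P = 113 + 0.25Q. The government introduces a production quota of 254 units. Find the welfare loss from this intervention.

Competitive equilibrium: 239 − 0.07Q = 113 + 0.25Q → Q* = 393.75, P* = 211.4375.
At Q = 254: demand price = 239 − 0.07·254 = 221.22; supply price = 113 + 0.25·254 = 176.5.
ΔQ = 393.75 − 254 = 139.75; wedge = 221.22 − 176.5 = 44.72.
Deadweight loss = ½ × 139.75 × 44.72 = 3124.81.

3124.81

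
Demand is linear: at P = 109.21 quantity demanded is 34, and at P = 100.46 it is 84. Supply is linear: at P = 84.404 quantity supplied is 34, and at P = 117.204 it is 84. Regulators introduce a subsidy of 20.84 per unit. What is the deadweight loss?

Demand slope = (100.46 − 109.21)/(84 − 34) = −0.175, so P = 115.16 − 0.175Q.
Supply slope = (117.204 − 84.404)/(84 − 34) = 0.656, so P = 62.1 + 0.656Q.
Competitive equilibrium: 115.16 − 0.175Q = 62.1 + 0.656Q → Q* = 63.85078, P* = 103.98611.
The subsidy lowers effective supply by 20.84: P = 41.26 + 0.656Q.
New quantity: 115.16 − 0.175Q = 41.26 + 0.656Q → Q' = 88.929.
Overproduction ΔQ = 88.929 − 63.85078 = 25.07822; wedge = subsidy = 20.84.
The triangle = ½ × 25.07822 × 20.84 = 261.32.

261.32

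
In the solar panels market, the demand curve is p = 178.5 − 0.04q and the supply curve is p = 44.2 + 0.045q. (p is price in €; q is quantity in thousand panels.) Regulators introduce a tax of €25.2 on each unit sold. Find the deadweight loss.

€3735.53 thousand

Competitive equilibrium: 178.5 − 0.04q = 44.2 + 0.045q → q* = 1580, p* = 115.3.
With the tax, the buyer price exceeds the seller price by 25.2: (178.5 − 0.04q) − (44.2 + 0.045q) = 25.2 → q' = 1283.5294.
Δq = 1580 − 1283.5294 = 296.4706; the wedge equals the tax, 25.2.
DWL = ½ × 296.4706 × 25.2 = €3735.53 thousand.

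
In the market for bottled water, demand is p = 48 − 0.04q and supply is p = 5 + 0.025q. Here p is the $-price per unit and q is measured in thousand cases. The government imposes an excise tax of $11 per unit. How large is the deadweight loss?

$930.77 thousand

Competitive equilibrium: 48 − 0.04q = 5 + 0.025q → q* = 661.5385, p* = 21.5385.
With the tax, the buyer price exceeds the seller price by 11: (48 − 0.04q) − (5 + 0.025q) = 11 → q' = 492.3077.
Δq = 661.5385 − 492.3077 = 169.2308; the wedge equals the tax, 11.
Welfare loss = ½ × 169.2308 × 11 = $930.77 thousand.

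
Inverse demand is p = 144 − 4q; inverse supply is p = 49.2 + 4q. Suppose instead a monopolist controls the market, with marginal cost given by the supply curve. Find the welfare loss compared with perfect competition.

62.41

Competitive equilibrium: 144 − 4q = 49.2 + 4q → q* = 11.85, p* = 96.6.
Marginal revenue: MR = 144 − 8q. Set MR = MC: 144 − 8q = 49.2 + 4q → q_m = 7.9.
Price p_m = 144 − 4·7.9 = 112.4; MC(q_m) = 49.2 + 4·7.9 = 80.8.
Competitive q* = 11.85, so Δq = 3.95; wedge = 112.4 − 80.8 = 31.6.
DWL = ½ × 3.95 × 31.6 = 62.41.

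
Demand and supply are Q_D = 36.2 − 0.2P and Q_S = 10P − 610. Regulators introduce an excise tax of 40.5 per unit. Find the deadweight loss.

In inverse form: demand P = 181 − 5Q, supply P = 61 + 0.1Q.
Competitive equilibrium: 181 − 5Q = 61 + 0.1Q → Q* = 23.5294, P* = 63.3529.
With the tax, the buyer price exceeds the seller price by 40.5: (181 − 5Q) − (61 + 0.1Q) = 40.5 → Q' = 15.5882.
ΔQ = 23.5294 − 15.5882 = 7.9412; the wedge equals the tax, 40.5.
Deadweight loss = ½ × 7.9412 × 40.5 = 160.81.

160.81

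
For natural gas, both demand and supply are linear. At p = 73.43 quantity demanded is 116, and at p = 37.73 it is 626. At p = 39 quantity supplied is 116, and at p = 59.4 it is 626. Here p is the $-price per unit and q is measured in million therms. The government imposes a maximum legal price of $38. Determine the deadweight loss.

$6283.42 million

Demand slope = (37.73 − 73.43)/(626 − 116) = −0.07, so p = 81.55 − 0.07q.
Supply slope = (59.4 − 39)/(626 − 116) = 0.04, so p = 34.36 + 0.04q.
Competitive equilibrium: 81.55 − 0.07q = 34.36 + 0.04q → q* = 429, p* = 51.52.
At the ceiling p = 38, quantity supplied = (38 − 34.36)/0.04 = 91.
Willingness to pay at q' = 91: 81.55 − 0.07·91 = 75.18.
Δq = 429 − 91 = 338; wedge = 75.18 − 38 = 37.18.
DWL = ½ × 338 × 37.18 = $6283.42 million.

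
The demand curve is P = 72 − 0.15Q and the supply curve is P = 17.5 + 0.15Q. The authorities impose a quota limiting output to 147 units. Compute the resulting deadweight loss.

180.27

Competitive equilibrium: 72 − 0.15Q = 17.5 + 0.15Q → Q* = 181.6667, P* = 44.75.
At Q = 147: demand price = 72 − 0.15·147 = 49.95; supply price = 17.5 + 0.15·147 = 39.55.
ΔQ = 181.6667 − 147 = 34.6667; wedge = 49.95 − 39.55 = 10.4.
Deadweight loss = ½ × 34.6667 × 10.4 = 180.27.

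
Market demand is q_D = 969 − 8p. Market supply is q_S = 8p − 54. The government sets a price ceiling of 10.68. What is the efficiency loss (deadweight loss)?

22690.89

In inverse form: demand p = 121.125 − 0.125q, supply p = 6.75 + 0.125q.
Competitive equilibrium: 121.125 − 0.125q = 6.75 + 0.125q → q* = 457.5, p* = 63.9375.
At the ceiling p = 10.68, quantity supplied = (10.68 − 6.75)/0.125 = 31.44.
Willingness to pay at q' = 31.44: 121.125 − 0.125·31.44 = 117.195.
Δq = 457.5 − 31.44 = 426.06; wedge = 117.195 − 10.68 = 106.515.
Welfare loss = ½ × 426.06 × 106.515 = 22690.89.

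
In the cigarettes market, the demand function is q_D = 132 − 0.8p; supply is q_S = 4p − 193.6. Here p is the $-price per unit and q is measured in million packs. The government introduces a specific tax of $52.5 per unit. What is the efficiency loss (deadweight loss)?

$918.75 million

In inverse form: demand p = 165 − 1.25q, supply p = 48.4 + 0.25q.
Competitive equilibrium: 165 − 1.25q = 48.4 + 0.25q → q* = 77.7333, p* = 67.8333.
With the tax, the buyer price exceeds the seller price by 52.5: (165 − 1.25q) − (48.4 + 0.25q) = 52.5 → q' = 42.7333.
Δq = 77.7333 − 42.7333 = 35; the wedge equals the tax, 52.5.
The triangle = ½ × 35 × 52.5 = $918.75 million.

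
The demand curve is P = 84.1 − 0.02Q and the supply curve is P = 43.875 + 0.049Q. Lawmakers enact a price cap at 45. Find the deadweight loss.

Competitive equilibrium: 84.1 − 0.02Q = 43.875 + 0.049Q → Q* = 582.97101, P* = 72.44058.
At the ceiling P = 45, quantity supplied = (45 − 43.875)/0.049 = 22.95918.
Willingness to pay at Q' = 22.95918: 84.1 − 0.02·22.95918 = 83.64082.
ΔQ = 582.97101 − 22.95918 = 560.01183; wedge = 83.64082 − 45 = 38.64082.
The triangle = ½ × 560.01183 × 38.64082 = 10819.66.

10819.66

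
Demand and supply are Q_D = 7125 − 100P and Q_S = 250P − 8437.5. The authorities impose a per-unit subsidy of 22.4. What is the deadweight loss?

In inverse form: demand P = 71.25 − 0.01Q, supply P = 33.75 + 0.004Q.
Competitive equilibrium: 71.25 − 0.01Q = 33.75 + 0.004Q → Q* = 2678.5714, P* = 44.4643.
The subsidy lowers effective supply by 22.4: P = 11.35 + 0.004Q.
New quantity: 71.25 − 0.01Q = 11.35 + 0.004Q → Q' = 4278.5714.
Overproduction ΔQ = 4278.5714 − 2678.5714 = 1600; wedge = subsidy = 22.4.
Welfare loss = ½ × 1600 × 22.4 = 17920.

17920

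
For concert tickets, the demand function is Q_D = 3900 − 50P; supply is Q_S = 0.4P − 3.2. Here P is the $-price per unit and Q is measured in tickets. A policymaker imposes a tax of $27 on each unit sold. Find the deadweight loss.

$144.64

In inverse form: demand P = 78 − 0.02Q, supply P = 8 + 2.5Q.
Competitive equilibrium: 78 − 0.02Q = 8 + 2.5Q → Q* = 27.7778, P* = 77.4444.
With the tax, the buyer price exceeds the seller price by 27: (78 − 0.02Q) − (8 + 2.5Q) = 27 → Q' = 17.0635.
ΔQ = 27.7778 − 17.0635 = 10.7143; the wedge equals the tax, 27.
The triangle = ½ × 10.7143 × 27 = $144.64.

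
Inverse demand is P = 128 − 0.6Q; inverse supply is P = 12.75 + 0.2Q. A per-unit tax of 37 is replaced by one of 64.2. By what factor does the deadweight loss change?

3.011

Competitive equilibrium: 128 − 0.6Q = 12.75 + 0.2Q → Q* = 144.0625, P* = 41.5625.
For a per-unit tax t: ΔQ = t/0.8, so DWL = ½·t·(t/0.8) = t²/1.6.
At t = 37: DWL = 855.625. At t = 64.2: DWL = 2576.025.
Ratio = (64.2/37)² = 3.011.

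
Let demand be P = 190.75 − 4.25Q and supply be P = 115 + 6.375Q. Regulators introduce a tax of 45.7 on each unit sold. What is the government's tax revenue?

Competitive equilibrium: 190.75 − 4.25Q = 115 + 6.375Q → Q* = 7.1294, P* = 160.45.
With the tax, the buyer price exceeds the seller price by 45.7: (190.75 − 4.25Q) − (115 + 6.375Q) = 45.7 → Q' = 2.8282.
Tax revenue = 45.7 × 2.8282 = 129.25.

129.25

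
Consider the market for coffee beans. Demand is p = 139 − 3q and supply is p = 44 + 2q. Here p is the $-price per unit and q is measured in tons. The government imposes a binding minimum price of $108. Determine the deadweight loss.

$187.78

Competitive equilibrium: 139 − 3q = 44 + 2q → q* = 19, p* = 82.
At the floor p = 108, quantity demanded = (139 − 108)/3 = 10.3333.
Sellers' marginal cost at q' = 10.3333: 44 + 2·10.3333 = 64.6666.
Δq = 19 − 10.3333 = 8.6667; wedge = 108 − 64.6666 = 43.3334.
The triangle = ½ × 8.6667 × 43.3334 = $187.78.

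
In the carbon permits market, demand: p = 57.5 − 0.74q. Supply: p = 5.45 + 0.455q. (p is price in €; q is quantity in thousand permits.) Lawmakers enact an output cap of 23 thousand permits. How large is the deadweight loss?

Competitive equilibrium: 57.5 − 0.74q = 5.45 + 0.455q → q* = 43.5565, p* = 25.2682.
At q = 23: demand price = 57.5 − 0.74·23 = 40.48; supply price = 5.45 + 0.455·23 = 15.915.
Δq = 43.5565 − 23 = 20.5565; wedge = 40.48 − 15.915 = 24.565.
DWL = ½ × 20.5565 × 24.565 = €252.49 thousand.

€252.49 thousand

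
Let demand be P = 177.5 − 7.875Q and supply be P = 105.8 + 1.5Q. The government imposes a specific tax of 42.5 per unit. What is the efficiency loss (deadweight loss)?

Competitive equilibrium: 177.5 − 7.875Q = 105.8 + 1.5Q → Q* = 7.648, P* = 117.272.
With the tax, the buyer price exceeds the seller price by 42.5: (177.5 − 7.875Q) − (105.8 + 1.5Q) = 42.5 → Q' = 3.1147.
ΔQ = 7.648 − 3.1147 = 4.5333; the wedge equals the tax, 42.5.
DWL = ½ × 4.5333 × 42.5 = 96.33.

96.33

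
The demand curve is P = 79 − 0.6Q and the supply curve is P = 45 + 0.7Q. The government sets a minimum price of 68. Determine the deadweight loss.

Competitive equilibrium: 79 − 0.6Q = 45 + 0.7Q → Q* = 26.1538, P* = 63.3077.
At the floor P = 68, quantity demanded = (79 − 68)/0.6 = 18.3333.
Sellers' marginal cost at Q' = 18.3333: 45 + 0.7·18.3333 = 57.8333.
ΔQ = 26.1538 − 18.3333 = 7.8205; wedge = 68 − 57.8333 = 10.1667.
The triangle = ½ × 7.8205 × 10.1667 = 39.75.

39.75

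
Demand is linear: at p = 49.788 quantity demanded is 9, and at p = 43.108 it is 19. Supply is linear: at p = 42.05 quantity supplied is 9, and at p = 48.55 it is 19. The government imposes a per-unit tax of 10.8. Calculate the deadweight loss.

Demand slope = (43.108 − 49.788)/(19 − 9) = −0.668, so p = 55.8 − 0.668q.
Supply slope = (48.55 − 42.05)/(19 − 9) = 0.65, so p = 36.2 + 0.65q.
Competitive equilibrium: 55.8 − 0.668q = 36.2 + 0.65q → q* = 14.871, p* = 45.8662.
With the tax, the buyer price exceeds the seller price by 10.8: (55.8 − 0.668q) − (36.2 + 0.65q) = 10.8 → q' = 6.6768.
Δq = 14.871 − 6.6768 = 8.1942; the wedge equals the tax, 10.8.
Deadweight loss = ½ × 8.1942 × 10.8 = 44.25.

44.25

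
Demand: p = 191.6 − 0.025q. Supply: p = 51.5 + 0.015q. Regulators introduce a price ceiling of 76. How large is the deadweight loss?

Competitive equilibrium: 191.6 − 0.025q = 51.5 + 0.015q → q* = 3502.5, p* = 104.0375.
At the ceiling p = 76, quantity supplied = (76 − 51.5)/0.015 = 1633.33333.
Willingness to pay at q' = 1633.33333: 191.6 − 0.025·1633.33333 = 150.76667.
Δq = 3502.5 − 1633.33333 = 1869.16667; wedge = 150.76667 − 76 = 74.76667.
Deadweight loss = ½ × 1869.16667 × 74.76667 = 69875.68.

69875.68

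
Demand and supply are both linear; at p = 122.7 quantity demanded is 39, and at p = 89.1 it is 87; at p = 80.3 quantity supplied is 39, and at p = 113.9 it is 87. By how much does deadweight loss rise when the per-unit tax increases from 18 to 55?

964.64

Demand slope = (89.1 − 122.7)/(87 − 39) = −0.7, so p = 150 − 0.7q.
Supply slope = (113.9 − 80.3)/(87 − 39) = 0.7, so p = 53 + 0.7q.
Competitive equilibrium: 150 − 0.7q = 53 + 0.7q → q* = 69.2857, p* = 101.5.
For a per-unit tax t: Δq = t/1.4, so DWL = ½·t·(t/1.4) = t²/2.8.
At t = 18: DWL = 115.714. At t = 55: DWL = 1080.357.
Increase = 1080.357 − 115.714 = 964.64.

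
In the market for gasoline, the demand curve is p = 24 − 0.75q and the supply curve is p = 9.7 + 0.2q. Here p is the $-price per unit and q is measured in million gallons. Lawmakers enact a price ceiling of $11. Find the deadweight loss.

$34.75 million

Competitive equilibrium: 24 − 0.75q = 9.7 + 0.2q → q* = 15.05263, p* = 12.71053.
At the ceiling p = 11, quantity supplied = (11 − 9.7)/0.2 = 6.5.
Willingness to pay at q' = 6.5: 24 − 0.75·6.5 = 19.125.
Δq = 15.05263 − 6.5 = 8.55263; wedge = 19.125 − 11 = 8.125.
Welfare loss = ½ × 8.55263 × 8.125 = $34.75 million.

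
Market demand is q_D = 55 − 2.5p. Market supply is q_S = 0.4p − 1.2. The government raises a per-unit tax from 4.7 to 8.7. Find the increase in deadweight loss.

9.24

In inverse form: demand p = 22 − 0.4q, supply p = 3 + 2.5q.
Competitive equilibrium: 22 − 0.4q = 3 + 2.5q → q* = 6.5517, p* = 19.3793.
For a per-unit tax t: Δq = t/2.9, so DWL = ½·t·(t/2.9) = t²/5.8.
At t = 4.7: DWL = 3.809. At t = 8.7: DWL = 13.05.
Increase = 13.05 − 3.809 = 9.24.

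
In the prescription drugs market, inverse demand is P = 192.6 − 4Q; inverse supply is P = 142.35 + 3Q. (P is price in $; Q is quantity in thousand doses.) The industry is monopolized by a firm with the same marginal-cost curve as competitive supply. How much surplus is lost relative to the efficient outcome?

Competitive equilibrium: 192.6 − 4Q = 142.35 + 3Q → Q* = 7.1786, P* = 163.8857.
Marginal revenue: MR = 192.6 − 8Q. Set MR = MC: 192.6 − 8Q = 142.35 + 3Q → Q_m = 4.5682.
Price P_m = 192.6 − 4·4.5682 = 174.3272; MC(Q_m) = 142.35 + 3·4.5682 = 156.0546.
Competitive Q* = 7.1786, so ΔQ = 2.6104; wedge = 174.3272 − 156.0546 = 18.2726.
DWL = ½ × 2.6104 × 18.2726 = $23.85 thousand.

$23.85 thousand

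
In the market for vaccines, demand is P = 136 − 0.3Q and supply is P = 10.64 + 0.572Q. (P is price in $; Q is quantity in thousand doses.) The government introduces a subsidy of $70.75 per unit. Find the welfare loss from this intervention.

Competitive equilibrium: 136 − 0.3Q = 10.64 + 0.572Q → Q* = 143.7615, P* = 92.8716.
The subsidy lowers effective supply by 70.75: P = 0.572Q − 60.11.
New quantity: 136 − 0.3Q = 0.572Q − 60.11 → Q' = 224.8968.
Overproduction ΔQ = 224.8968 − 143.7615 = 81.1353; wedge = subsidy = 70.75.
The triangle = ½ × 81.1353 × 70.75 = $2870.16 thousand.

$2870.16 thousand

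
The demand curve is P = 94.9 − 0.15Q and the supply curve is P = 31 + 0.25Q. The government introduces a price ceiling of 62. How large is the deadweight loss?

Competitive equilibrium: 94.9 − 0.15Q = 31 + 0.25Q → Q* = 159.75, P* = 70.9375.
At the ceiling P = 62, quantity supplied = (62 − 31)/0.25 = 124.
Willingness to pay at Q' = 124: 94.9 − 0.15·124 = 76.3.
ΔQ = 159.75 − 124 = 35.75; wedge = 76.3 − 62 = 14.3.
Deadweight loss = ½ × 35.75 × 14.3 = 255.61.

255.61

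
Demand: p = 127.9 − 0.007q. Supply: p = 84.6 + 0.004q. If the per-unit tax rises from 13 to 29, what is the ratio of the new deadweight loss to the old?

Competitive equilibrium: 127.9 − 0.007q = 84.6 + 0.004q → q* = 3936.3636, p* = 100.3455.
For a per-unit tax t: Δq = t/0.011, so DWL = ½·t·(t/0.011) = t²/0.022.
At t = 13: DWL = 7681.818. At t = 29: DWL = 38227.273.
Ratio = (29/13)² = 4.976.

4.976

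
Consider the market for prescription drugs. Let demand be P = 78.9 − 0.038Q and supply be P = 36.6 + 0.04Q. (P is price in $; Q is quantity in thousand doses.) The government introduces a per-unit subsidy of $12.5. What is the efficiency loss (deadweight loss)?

Competitive equilibrium: 78.9 − 0.038Q = 36.6 + 0.04Q → Q* = 542.3077, P* = 58.2923.
The subsidy lowers effective supply by 12.5: P = 24.1 + 0.04Q.
New quantity: 78.9 − 0.038Q = 24.1 + 0.04Q → Q' = 702.5641.
Overproduction ΔQ = 702.5641 − 542.3077 = 160.2564; wedge = subsidy = 12.5.
DWL = ½ × 160.2564 × 12.5 = $1001.60 thousand.

$1001.60 thousand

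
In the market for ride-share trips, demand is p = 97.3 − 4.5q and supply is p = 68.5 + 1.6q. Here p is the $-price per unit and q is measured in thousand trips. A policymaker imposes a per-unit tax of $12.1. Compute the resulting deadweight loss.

Competitive equilibrium: 97.3 − 4.5q = 68.5 + 1.6q → q* = 4.7213, p* = 76.0541.
With the tax, the buyer price exceeds the seller price by 12.1: (97.3 − 4.5q) − (68.5 + 1.6q) = 12.1 → q' = 2.7377.
Δq = 4.7213 − 2.7377 = 1.9836; the wedge equals the tax, 12.1.
Welfare loss = ½ × 1.9836 × 12.1 = $12 thousand.

$12 thousand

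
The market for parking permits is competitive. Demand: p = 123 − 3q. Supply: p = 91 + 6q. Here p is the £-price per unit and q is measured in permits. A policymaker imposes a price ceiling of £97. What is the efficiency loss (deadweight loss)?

£29.39

Competitive equilibrium: 123 − 3q = 91 + 6q → q* = 3.5556, p* = 112.3333.
At the ceiling p = 97, quantity supplied = (97 − 91)/6 = 1.
Willingness to pay at q' = 1: 123 − 3·1 = 120.
Δq = 3.5556 − 1 = 2.5556; wedge = 120 − 97 = 23.
Deadweight loss = ½ × 2.5556 × 23 = £29.39.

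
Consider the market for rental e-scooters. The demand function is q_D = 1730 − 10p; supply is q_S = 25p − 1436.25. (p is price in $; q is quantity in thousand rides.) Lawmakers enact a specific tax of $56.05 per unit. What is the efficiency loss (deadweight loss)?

In inverse form: demand p = 173 − 0.1q, supply p = 57.45 + 0.04q.
Competitive equilibrium: 173 − 0.1q = 57.45 + 0.04q → q* = 825.3571, p* = 90.4643.
With the tax, the buyer price exceeds the seller price by 56.05: (173 − 0.1q) − (57.45 + 0.04q) = 56.05 → q' = 425.
Δq = 825.3571 − 425 = 400.3571; the wedge equals the tax, 56.05.
DWL = ½ × 400.3571 × 56.05 = $11220.01 thousand.

$11220.01 thousand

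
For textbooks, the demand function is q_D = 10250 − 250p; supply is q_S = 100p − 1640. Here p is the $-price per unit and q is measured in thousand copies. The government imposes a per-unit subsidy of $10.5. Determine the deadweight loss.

$3937.50 thousand

In inverse form: demand p = 41 − 0.004q, supply p = 16.4 + 0.01q.
Competitive equilibrium: 41 − 0.004q = 16.4 + 0.01q → q* = 1757.1429, p* = 33.9714.
The subsidy lowers effective supply by 10.5: p = 5.9 + 0.01q.
New quantity: 41 − 0.004q = 5.9 + 0.01q → q' = 2507.1429.
Overproduction Δq = 2507.1429 − 1757.1429 = 750; wedge = subsidy = 10.5.
Welfare loss = ½ × 750 × 10.5 = $3937.50 thousand.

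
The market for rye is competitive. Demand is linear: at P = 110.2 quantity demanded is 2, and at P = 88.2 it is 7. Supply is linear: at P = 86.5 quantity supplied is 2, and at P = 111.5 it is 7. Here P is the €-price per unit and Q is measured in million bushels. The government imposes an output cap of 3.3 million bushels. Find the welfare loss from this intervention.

€7.01 million

Demand slope = (88.2 − 110.2)/(7 − 2) = −4.4, so P = 119 − 4.4Q.
Supply slope = (111.5 − 86.5)/(7 − 2) = 5, so P = 76.5 + 5Q.
Competitive equilibrium: 119 − 4.4Q = 76.5 + 5Q → Q* = 4.5213, P* = 99.1064.
At Q = 3.3: demand price = 119 − 4.4·3.3 = 104.48; supply price = 76.5 + 5·3.3 = 93.
ΔQ = 4.5213 − 3.3 = 1.2213; wedge = 104.48 − 93 = 11.48.
Deadweight loss = ½ × 1.2213 × 11.48 = €7.01 million.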